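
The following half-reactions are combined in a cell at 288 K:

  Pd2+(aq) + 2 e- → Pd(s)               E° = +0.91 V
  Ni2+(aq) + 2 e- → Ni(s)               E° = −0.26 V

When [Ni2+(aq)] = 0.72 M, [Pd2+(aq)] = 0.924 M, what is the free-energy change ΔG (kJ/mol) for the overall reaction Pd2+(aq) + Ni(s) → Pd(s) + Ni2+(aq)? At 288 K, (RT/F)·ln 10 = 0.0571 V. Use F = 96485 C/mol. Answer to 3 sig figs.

E°cell = +0.91 − (−0.26) = +1.17 V; the balanced reaction transfers n = 2 electrons.
Q = [Ni2+(aq)] / [Pd2+(aq)] = 0.779, so log Q = −0.108 and E = +1.17 − (0.0571/2)(−0.108) = +1.1731 V.
ΔG = −nFE = −(2)(96485)(+1.1731) J/mol = −226 kJ/mol.

−226 kJ/mol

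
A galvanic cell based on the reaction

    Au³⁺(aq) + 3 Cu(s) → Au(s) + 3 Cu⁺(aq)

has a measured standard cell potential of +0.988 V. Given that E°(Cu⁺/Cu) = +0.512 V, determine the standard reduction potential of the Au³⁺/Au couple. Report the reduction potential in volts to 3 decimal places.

In the reaction as written the Au³⁺/Au couple is reduced (cathode) and Cu⁺/Cu is oxidized (anode), so E°cell = E°(Au³⁺/Au) − E°(Cu⁺/Cu).
E°(Au³⁺/Au) = E°cell + E°(anode) = +0.988 + (+0.512) = +1.500 V.

+1.500 V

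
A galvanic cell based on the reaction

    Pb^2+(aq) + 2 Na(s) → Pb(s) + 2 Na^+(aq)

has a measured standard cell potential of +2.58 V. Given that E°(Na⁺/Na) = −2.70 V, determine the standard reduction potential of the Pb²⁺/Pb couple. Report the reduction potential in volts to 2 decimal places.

In the reaction as written the Pb²⁺/Pb couple is reduced (cathode) and Na⁺/Na is oxidized (anode), so E°cell = E°(Pb²⁺/Pb) − E°(Na⁺/Na).
E°(Pb²⁺/Pb) = E°cell + E°(anode) = +2.58 + (−2.70) = −0.12 V.

−0.12 V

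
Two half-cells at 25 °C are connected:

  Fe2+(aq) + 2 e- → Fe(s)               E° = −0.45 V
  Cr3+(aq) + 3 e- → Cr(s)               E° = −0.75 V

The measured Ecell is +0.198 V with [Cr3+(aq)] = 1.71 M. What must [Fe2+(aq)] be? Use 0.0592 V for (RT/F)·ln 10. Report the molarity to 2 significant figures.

The Fe²⁺/Fe couple has the larger reduction potential, so it is the cathode: E°cell = −0.45 − (−0.75) = +0.30 V and n = 6.
Since E = E° − (0.0592/n)·log Q, log Q = n(E° − E)/0.0592 = 10.338.
The balanced reaction is 3 Fe2+(aq) + 2 Cr(s) → 3 Fe(s) + 2 Cr3+(aq), so Q = [Cr3+(aq)]^2 / [Fe2+(aq)]^3.
Isolating [Fe2+(aq)] in Q = 10^{10.338} yields log [Fe2+(aq)] = −3.291, i.e. 0.00051 M.

0.00051 M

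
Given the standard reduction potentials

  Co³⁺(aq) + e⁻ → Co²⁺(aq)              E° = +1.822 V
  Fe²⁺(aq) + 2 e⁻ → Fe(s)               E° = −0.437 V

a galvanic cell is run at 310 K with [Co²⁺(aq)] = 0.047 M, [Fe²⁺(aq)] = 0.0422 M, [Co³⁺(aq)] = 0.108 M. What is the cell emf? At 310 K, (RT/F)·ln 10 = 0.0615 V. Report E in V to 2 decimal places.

Since E°(Co³⁺/Co²⁺) > E°(Fe²⁺/Fe), Co³⁺/Co²⁺ serves as the cathode.
E°cell = E°cat − E°an = +1.822 − (−0.437) = +2.259 V; n = 2.
For the overall reaction 2 Co³⁺(aq) + Fe(s) → 2 Co²⁺(aq) + Fe²⁺(aq), Q = ([Co²⁺(aq)]^2·[Fe²⁺(aq)]) / [Co³⁺(aq)]^2 = 0.00799, giving log Q = −2.097.
By the Nernst equation, E = +2.259 − (0.0615/2)·(−2.097) = +2.32 V.

+2.32 V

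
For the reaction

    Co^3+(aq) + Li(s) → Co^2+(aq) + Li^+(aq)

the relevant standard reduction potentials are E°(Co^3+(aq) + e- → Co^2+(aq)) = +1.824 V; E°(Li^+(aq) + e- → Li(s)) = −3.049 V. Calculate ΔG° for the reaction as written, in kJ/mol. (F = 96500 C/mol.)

In the reaction as written Co^3+(aq) is reduced, so the Co³⁺/Co²⁺ couple is the cathode and Li⁺/Li is the anode.
E°cell = +1.824 − (−3.049) = +4.873 V; balancing electrons gives n = 1.
ΔG° = −nFE°cell = −(1)(96500)(+4.873) J/mol = −470 kJ/mol.

−470 kJ/mol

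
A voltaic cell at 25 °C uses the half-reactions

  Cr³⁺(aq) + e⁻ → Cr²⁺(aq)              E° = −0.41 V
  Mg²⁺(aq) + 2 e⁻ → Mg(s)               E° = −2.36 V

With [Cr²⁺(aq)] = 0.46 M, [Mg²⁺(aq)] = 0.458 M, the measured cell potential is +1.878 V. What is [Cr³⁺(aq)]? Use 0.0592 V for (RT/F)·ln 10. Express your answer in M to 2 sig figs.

With Cr³⁺/Cr²⁺ at the cathode and Mg²⁺/Mg at the anode, E°cell = −0.41 − (−2.36) = +1.95 V (n = 2).
From the Nernst equation, log Q = n(E° − E)/0.0592 = 2·(+1.95 − (+1.878))/0.0592 = 2.432.
For 2 Cr³⁺(aq) + Mg(s) → 2 Cr²⁺(aq) + Mg²⁺(aq), the reaction quotient is Q = ([Cr²⁺(aq)]^2·[Mg²⁺(aq)]) / [Cr³⁺(aq)]^2.
Isolating [Cr³⁺(aq)] in Q = 10^{2.432} yields log [Cr³⁺(aq)] = −1.723, i.e. 0.019 M.

0.019 M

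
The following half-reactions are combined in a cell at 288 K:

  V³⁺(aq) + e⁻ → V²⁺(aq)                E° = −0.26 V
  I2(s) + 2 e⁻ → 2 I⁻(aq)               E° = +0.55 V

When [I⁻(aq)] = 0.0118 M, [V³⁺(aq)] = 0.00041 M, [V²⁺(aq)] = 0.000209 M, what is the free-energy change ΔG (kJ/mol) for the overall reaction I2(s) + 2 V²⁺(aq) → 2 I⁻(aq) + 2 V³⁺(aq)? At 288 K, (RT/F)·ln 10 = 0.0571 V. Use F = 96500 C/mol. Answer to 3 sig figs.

−174 kJ/mol

The standard cell potential is +0.55 − (−0.26) = +0.81 V, with n = 2 electrons in the balanced equation.
Here Q = ([I⁻(aq)]^2·[V³⁺(aq)]^2) / [V²⁺(aq)]^2 = 0.000536 (log Q = −3.271), giving E = +0.81 − (0.0571/2)·(−3.271) = +0.9034 V.
Finally ΔG = −nFE = −(2)(96500 C/mol)(+0.9034 V) = −174 kJ/mol.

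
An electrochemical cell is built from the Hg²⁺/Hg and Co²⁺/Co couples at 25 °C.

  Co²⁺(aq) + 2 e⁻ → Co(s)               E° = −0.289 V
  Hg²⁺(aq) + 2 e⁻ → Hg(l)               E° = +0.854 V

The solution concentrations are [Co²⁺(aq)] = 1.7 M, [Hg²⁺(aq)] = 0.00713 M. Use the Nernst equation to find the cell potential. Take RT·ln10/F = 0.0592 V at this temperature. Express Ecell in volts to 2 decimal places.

The Hg²⁺/Hg couple has the more positive E°, so it is the cathode; Co²⁺/Co is the anode.
The standard potential is +0.854 − (−0.289) = +1.143 V and the balanced reaction transfers n = 2 electrons.
The balanced reaction is Hg²⁺(aq) + Co(s) → Hg(l) + Co²⁺(aq), so Q = [Co²⁺(aq)] / [Hg²⁺(aq)] = 238 and log Q = 2.377.
E = E° − (0.0592/n)·log Q = +1.143 − (0.0592/2)(2.377) = +1.07 V.

+1.07 V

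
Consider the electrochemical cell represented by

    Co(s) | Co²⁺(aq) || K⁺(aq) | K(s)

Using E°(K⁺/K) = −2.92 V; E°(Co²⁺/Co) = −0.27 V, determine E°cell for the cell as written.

By convention the left-hand electrode in cell notation is the anode (oxidation) and the right-hand electrode is the cathode (reduction).
E°cell = E°(right) − E°(left) = −2.92 − (−0.27) = −2.65 V.
The negative sign shows that, as written, the cell would require an external voltage to drive the reaction.

−2.65 V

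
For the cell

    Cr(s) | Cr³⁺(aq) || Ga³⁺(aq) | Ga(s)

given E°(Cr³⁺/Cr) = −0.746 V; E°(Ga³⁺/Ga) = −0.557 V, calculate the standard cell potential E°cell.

+0.189 V

By convention the left-hand electrode in cell notation is the anode (oxidation) and the right-hand electrode is the cathode (reduction).
E°cell = E°(right) − E°(left) = −0.557 − (−0.746) = +0.189 V.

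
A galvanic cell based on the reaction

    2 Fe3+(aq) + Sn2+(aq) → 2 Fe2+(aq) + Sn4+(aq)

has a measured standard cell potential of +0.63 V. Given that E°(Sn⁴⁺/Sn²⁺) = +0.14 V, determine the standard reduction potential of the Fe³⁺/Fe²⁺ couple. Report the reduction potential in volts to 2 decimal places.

+0.77 V

In the reaction as written the Fe³⁺/Fe²⁺ couple is reduced (cathode) and Sn⁴⁺/Sn²⁺ is oxidized (anode), so E°cell = E°(Fe³⁺/Fe²⁺) − E°(Sn⁴⁺/Sn²⁺).
E°(Fe³⁺/Fe²⁺) = E°cell + E°(anode) = +0.63 + (+0.14) = +0.77 V.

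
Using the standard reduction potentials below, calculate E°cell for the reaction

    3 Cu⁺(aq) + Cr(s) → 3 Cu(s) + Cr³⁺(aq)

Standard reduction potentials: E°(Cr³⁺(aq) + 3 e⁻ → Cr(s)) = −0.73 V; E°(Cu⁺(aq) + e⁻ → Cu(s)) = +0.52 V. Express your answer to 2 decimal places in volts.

+1.25 V

Cu⁺(aq) gains electrons, so the Cu⁺/Cu couple is the cathode; the Cr³⁺/Cr couple is the anode.
E°cell = E°(cathode) − E°(anode) = +0.52 − (−0.73) = +1.25 V.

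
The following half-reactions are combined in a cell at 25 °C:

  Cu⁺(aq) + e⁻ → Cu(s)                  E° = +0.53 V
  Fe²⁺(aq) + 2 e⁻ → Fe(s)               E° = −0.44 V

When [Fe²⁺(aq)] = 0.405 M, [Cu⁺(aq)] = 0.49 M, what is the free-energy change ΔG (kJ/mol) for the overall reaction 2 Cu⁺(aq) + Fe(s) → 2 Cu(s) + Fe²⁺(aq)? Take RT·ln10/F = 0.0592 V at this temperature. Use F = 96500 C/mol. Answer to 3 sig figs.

E°cell = +0.53 − (−0.44) = +0.97 V; the balanced reaction transfers n = 2 electrons.
Here Q = [Fe²⁺(aq)] / [Cu⁺(aq)]^2 = 1.69 (log Q = 0.227), giving E = +0.97 − (0.0592/2)·(0.227) = +0.9633 V.
Finally ΔG = −nFE = −(2)(96500 C/mol)(+0.9633 V) = −186 kJ/mol.

−186 kJ/mol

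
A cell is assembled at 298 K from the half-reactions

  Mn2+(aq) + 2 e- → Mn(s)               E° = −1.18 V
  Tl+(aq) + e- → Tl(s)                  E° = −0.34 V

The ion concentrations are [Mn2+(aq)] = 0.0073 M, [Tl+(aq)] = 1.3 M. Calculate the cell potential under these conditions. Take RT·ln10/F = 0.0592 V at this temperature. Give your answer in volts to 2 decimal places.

+0.91 V

The Tl⁺/Tl couple has the more positive E°, so it is the cathode; Mn²⁺/Mn is the anode.
E°cell = E°cat − E°an = −0.34 − (−1.18) = +0.84 V; n = 2.
The balanced reaction is 2 Tl+(aq) + Mn(s) → 2 Tl(s) + Mn2+(aq), so Q = [Mn2+(aq)] / [Tl+(aq)]^2 = 0.00432 and log Q = −2.365.
By the Nernst equation, E = +0.84 − (0.0592/2)·(−2.365) = +0.91 V.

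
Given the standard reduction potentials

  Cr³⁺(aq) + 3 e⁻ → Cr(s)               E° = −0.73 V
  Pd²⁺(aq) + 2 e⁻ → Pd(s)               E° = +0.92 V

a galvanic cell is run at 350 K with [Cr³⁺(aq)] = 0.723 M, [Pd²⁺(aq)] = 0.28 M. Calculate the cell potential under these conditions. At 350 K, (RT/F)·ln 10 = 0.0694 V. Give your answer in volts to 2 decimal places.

+1.63 V

Pd²⁺/Pd is reduced (cathode, E° = +0.92 V) and Cr³⁺/Cr is oxidized (anode).
E°cell = E°cat − E°an = +0.92 − (−0.73) = +1.65 V; n = 6.
The balanced reaction is 3 Pd²⁺(aq) + 2 Cr(s) → 3 Pd(s) + 2 Cr³⁺(aq), so Q = [Cr³⁺(aq)]^2 / [Pd²⁺(aq)]^3 = 23.8 and log Q = 1.377.
By the Nernst equation, E = +1.65 − (0.0694/6)·(1.377) = +1.63 V.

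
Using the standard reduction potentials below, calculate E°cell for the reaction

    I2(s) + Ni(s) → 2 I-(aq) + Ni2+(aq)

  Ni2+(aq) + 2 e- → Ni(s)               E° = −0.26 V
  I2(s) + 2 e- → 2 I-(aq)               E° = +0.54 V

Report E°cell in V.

+0.80 V

In the reaction as written, I2(s) is reduced (cathode) and Ni2+(aq) is produced by oxidation at the anode.
E°cell = E°(cathode) − E°(anode) = +0.54 − (−0.26) = +0.80 V.
The positive value indicates the reaction is spontaneous as written.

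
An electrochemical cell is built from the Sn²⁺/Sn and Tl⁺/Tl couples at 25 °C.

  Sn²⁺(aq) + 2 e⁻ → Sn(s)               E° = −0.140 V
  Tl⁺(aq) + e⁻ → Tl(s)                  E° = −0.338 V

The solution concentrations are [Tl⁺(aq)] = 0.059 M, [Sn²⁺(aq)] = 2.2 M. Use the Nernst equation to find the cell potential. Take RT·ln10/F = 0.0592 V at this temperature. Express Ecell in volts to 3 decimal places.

Since E°(Sn²⁺/Sn) > E°(Tl⁺/Tl), Sn²⁺/Sn serves as the cathode.
E°cell = −0.140 − (−0.338) = +0.198 V, with n = 2 electrons transferred.
The balanced reaction is Sn²⁺(aq) + 2 Tl(s) → Sn(s) + 2 Tl⁺(aq), so Q = [Tl⁺(aq)]^2 / [Sn²⁺(aq)] = 0.00158 and log Q = −2.801.
E = E° − (0.0592/n)·log Q = +0.198 − (0.0592/2)(−2.801) = +0.281 V.

+0.281 V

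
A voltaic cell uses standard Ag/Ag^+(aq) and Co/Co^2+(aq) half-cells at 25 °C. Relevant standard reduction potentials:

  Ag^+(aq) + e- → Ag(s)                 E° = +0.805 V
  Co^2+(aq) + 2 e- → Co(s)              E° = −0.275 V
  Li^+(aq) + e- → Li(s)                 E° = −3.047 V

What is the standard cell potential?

Of the two couples in this cell, the one with the more positive reduction potential is reduced at the cathode: here that is Ag⁺/Ag (+0.805 V); Co²⁺/Co (−0.275 V) is the anode.
E°cell = E°(cathode) − E°(anode) = +0.805 − (−0.275) = +1.080 V.

+1.080 V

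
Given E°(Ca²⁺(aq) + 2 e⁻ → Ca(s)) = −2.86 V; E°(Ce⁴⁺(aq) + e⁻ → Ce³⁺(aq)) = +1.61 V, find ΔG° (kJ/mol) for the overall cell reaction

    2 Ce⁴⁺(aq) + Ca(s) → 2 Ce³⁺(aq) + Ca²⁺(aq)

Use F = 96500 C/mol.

In the reaction as written Ce⁴⁺(aq) is reduced, so the Ce⁴⁺/Ce³⁺ couple is the cathode and Ca²⁺/Ca is the anode.
E°cell = +1.61 − (−2.86) = +4.47 V; balancing electrons gives n = 2.
ΔG° = −nFE°cell = −(2)(96500)(+4.47) J/mol = −863 kJ/mol.

−863 kJ/mol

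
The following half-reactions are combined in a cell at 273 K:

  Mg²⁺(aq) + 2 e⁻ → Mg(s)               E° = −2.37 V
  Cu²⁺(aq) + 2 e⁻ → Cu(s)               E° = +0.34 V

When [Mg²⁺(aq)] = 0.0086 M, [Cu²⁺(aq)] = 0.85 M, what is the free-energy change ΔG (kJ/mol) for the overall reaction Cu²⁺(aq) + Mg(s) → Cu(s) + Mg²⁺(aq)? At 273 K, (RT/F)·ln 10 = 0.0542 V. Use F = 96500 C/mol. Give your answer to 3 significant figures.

−533 kJ/mol

E°cell = +0.34 − (−2.37) = +2.71 V; the balanced reaction transfers n = 2 electrons.
Q = [Mg²⁺(aq)] / [Cu²⁺(aq)] = 0.0101, so log Q = −1.995 and E = +2.71 − (0.0542/2)(−1.995) = +2.7641 V.
Then ΔG = −nFE = −2 × 96500 × +2.7641 J/mol = −533 kJ/mol.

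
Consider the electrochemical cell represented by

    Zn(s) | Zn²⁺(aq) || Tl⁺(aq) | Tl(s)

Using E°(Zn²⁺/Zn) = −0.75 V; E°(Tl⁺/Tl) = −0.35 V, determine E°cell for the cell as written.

By convention the left-hand electrode in cell notation is the anode (oxidation) and the right-hand electrode is the cathode (reduction).
E°cell = E°(right) − E°(left) = −0.35 − (−0.75) = +0.40 V.

+0.40 V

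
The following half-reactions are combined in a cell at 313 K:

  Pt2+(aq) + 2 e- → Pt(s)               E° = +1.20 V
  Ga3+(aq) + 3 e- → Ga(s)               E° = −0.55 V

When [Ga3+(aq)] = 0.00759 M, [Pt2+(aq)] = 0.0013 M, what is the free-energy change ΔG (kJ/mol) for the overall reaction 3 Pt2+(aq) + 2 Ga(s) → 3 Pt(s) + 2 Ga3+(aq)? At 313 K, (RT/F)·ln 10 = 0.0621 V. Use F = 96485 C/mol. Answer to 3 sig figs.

E°cell = +1.20 − (−0.55) = +1.75 V; the balanced reaction transfers n = 6 electrons.
The reaction quotient is [Ga3+(aq)]^2 / [Pt2+(aq)]^3 = 2.62×10^4; by Nernst, E = +1.75 − (0.0621/6)(4.419) = +1.7043 V.
Then ΔG = −nFE = −6 × 96485 × +1.7043 J/mol = −987 kJ/mol.

−987 kJ/mol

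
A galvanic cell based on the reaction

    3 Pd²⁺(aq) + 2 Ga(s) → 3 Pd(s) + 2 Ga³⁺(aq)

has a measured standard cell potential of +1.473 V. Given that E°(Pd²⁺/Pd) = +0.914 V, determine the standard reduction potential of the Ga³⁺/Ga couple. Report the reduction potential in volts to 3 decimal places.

In the reaction as written the Pd²⁺/Pd couple is reduced (cathode) and Ga³⁺/Ga is oxidized (anode), so E°cell = E°(Pd²⁺/Pd) − E°(Ga³⁺/Ga).
E°(Ga³⁺/Ga) = E°(cathode) − E°cell = +0.914 − (+1.473) = −0.559 V.

−0.559 V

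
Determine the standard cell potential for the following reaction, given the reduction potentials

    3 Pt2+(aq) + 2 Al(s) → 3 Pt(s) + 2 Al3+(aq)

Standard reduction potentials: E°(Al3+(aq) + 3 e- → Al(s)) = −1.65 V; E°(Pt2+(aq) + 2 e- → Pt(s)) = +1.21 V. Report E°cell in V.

Pt2+(aq) gains electrons, so the Pt²⁺/Pt couple is the cathode; the Al³⁺/Al couple is the anode.
E°cell = E°(cathode) − E°(anode) = +1.21 − (−1.65) = +2.86 V.

+2.86 V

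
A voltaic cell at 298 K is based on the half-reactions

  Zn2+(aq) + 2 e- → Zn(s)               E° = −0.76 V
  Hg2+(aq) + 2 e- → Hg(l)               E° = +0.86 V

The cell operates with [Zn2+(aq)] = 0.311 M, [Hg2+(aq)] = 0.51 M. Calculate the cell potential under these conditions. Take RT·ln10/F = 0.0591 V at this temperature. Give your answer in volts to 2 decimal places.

Since E°(Hg²⁺/Hg) > E°(Zn²⁺/Zn), Hg²⁺/Hg serves as the cathode.
The standard potential is +0.86 − (−0.76) = +1.62 V and the balanced reaction transfers n = 2 electrons.
The balanced reaction is Hg2+(aq) + Zn(s) → Hg(l) + Zn2+(aq), so Q = [Zn2+(aq)] / [Hg2+(aq)] = 0.61 and log Q = −0.215.
By the Nernst equation, E = +1.62 − (0.0591/2)·(−0.215) = +1.63 V.

+1.63 V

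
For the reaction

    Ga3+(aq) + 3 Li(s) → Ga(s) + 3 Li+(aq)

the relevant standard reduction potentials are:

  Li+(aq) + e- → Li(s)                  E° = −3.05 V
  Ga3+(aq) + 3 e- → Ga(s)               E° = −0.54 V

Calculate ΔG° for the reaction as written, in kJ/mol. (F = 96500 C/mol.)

In the reaction as written Ga3+(aq) is reduced, so the Ga³⁺/Ga couple is the cathode and Li⁺/Li is the anode.
E°cell = −0.54 − (−3.05) = +2.51 V; balancing electrons gives n = 3.
ΔG° = −nFE°cell = −(3)(96500)(+2.51) J/mol = −727 kJ/mol.

−727 kJ/mol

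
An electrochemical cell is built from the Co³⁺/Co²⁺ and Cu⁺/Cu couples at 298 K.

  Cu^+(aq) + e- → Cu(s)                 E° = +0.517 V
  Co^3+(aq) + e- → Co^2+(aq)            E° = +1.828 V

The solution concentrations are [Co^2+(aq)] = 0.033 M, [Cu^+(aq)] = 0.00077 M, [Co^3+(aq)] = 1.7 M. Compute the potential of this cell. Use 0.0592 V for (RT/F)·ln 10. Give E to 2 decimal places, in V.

+1.60 V

Since E°(Co³⁺/Co²⁺) > E°(Cu⁺/Cu), Co³⁺/Co²⁺ serves as the cathode.
The standard potential is +1.828 − (+0.517) = +1.311 V and the balanced reaction transfers n = 1 electron.
Balancing gives Co^3+(aq) + Cu(s) → Co^2+(aq) + Cu^+(aq); hence Q = ([Co^2+(aq)]·[Cu^+(aq)]) / [Co^3+(aq)] = 1.49×10^−5 (log Q = −4.825).
E = E° − (0.0592/n)·log Q = +1.311 − (0.0592/1)(−4.825) = +1.60 V.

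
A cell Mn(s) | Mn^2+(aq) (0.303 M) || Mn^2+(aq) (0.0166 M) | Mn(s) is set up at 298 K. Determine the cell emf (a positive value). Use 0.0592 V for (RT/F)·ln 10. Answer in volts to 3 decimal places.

For a concentration cell E°cell = 0, since both electrodes use the same couple.
The compartment with the higher Mn^2+(aq) concentration (0.303 M) acts as the cathode; ions are reduced there and produced at the dilute (0.0166 M) anode.
With n = 2, Ecell = −(0.0592/2)·log([dilute]/[conc]) = −(0.0592/2)·log(0.0166/0.303) = +0.037 V.

0.037 V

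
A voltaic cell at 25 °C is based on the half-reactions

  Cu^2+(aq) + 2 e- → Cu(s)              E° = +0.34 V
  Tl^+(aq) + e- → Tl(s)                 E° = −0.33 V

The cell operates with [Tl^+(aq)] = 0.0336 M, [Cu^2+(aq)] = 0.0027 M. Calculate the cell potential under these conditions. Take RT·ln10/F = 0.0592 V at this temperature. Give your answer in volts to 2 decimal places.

+0.68 V

Since E°(Cu²⁺/Cu) > E°(Tl⁺/Tl), Cu²⁺/Cu serves as the cathode.
E°cell = +0.34 − (−0.33) = +0.67 V, with n = 2 electrons transferred.
For the overall reaction Cu^2+(aq) + 2 Tl(s) → Cu(s) + 2 Tl^+(aq), Q = [Tl^+(aq)]^2 / [Cu^2+(aq)] = 0.418, giving log Q = −0.379.
E = E° − (0.0592/n)·log Q = +0.67 − (0.0592/2)(−0.379) = +0.68 V.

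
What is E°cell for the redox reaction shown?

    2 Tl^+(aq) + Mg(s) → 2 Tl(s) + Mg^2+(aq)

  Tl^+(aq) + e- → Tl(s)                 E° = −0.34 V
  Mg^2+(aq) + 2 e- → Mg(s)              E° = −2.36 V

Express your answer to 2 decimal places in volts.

+2.02 V

In the reaction as written, Tl^+(aq) is reduced (cathode) and Mg^2+(aq) is produced by oxidation at the anode.
E°cell = E°(cathode) − E°(anode) = −0.34 − (−2.36) = +2.02 V.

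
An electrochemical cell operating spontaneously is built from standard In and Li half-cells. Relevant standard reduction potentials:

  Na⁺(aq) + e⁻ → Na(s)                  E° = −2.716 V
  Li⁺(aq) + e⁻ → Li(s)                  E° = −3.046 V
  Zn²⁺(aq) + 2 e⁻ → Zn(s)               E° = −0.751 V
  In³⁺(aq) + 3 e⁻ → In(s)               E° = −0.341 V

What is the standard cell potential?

+2.705 V

The In³⁺/In couple has the higher E°, so In ion is reduced (cathode) and Li is oxidized (anode).
E°cell = E°(cathode) − E°(anode) = −0.341 − (−3.046) = +2.705 V.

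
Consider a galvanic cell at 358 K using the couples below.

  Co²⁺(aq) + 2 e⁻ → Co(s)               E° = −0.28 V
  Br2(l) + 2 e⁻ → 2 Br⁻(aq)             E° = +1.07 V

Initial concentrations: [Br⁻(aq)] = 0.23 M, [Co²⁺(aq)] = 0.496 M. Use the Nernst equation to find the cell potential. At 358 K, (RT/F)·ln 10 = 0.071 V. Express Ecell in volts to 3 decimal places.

+1.406 V

Since E°(Br₂/Br⁻) > E°(Co²⁺/Co), Br₂/Br⁻ serves as the cathode.
E°cell = E°cat − E°an = +1.07 − (−0.28) = +1.35 V; n = 2.
The balanced reaction is Br2(l) + Co(s) → 2 Br⁻(aq) + Co²⁺(aq), so Q = [Br⁻(aq)]^2·[Co²⁺(aq)] = 0.0262 and log Q = −1.581.
E = E° − (0.071/n)·log Q = +1.35 − (0.071/2)(−1.581) = +1.406 V.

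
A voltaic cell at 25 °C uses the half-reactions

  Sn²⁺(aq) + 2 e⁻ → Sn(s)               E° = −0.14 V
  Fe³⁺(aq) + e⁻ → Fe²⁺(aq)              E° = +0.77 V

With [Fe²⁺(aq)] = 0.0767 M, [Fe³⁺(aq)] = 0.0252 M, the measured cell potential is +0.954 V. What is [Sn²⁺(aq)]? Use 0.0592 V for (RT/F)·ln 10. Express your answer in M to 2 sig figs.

The Fe³⁺/Fe²⁺ couple has the larger reduction potential, so it is the cathode: E°cell = +0.77 − (−0.14) = +0.91 V and n = 2.
From the Nernst equation, log Q = n(E° − E)/0.0592 = 2·(+0.91 − (+0.954))/0.0592 = −1.486.
Balancing electrons gives 2 Fe³⁺(aq) + Sn(s) → 2 Fe²⁺(aq) + Sn²⁺(aq); thus Q = ([Fe²⁺(aq)]^2·[Sn²⁺(aq)]) / [Fe³⁺(aq)]^2.
Isolating [Sn²⁺(aq)] in Q = 10^{−1.486} yields log [Sn²⁺(aq)] = −2.453, i.e. 0.0035 M.

0.0035 M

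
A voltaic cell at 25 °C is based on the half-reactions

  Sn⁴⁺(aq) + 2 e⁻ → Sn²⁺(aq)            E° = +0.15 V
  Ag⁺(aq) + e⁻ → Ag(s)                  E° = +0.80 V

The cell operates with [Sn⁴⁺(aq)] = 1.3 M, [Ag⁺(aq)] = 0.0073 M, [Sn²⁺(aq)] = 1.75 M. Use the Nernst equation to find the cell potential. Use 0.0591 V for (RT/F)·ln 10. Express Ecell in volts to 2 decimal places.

Since E°(Ag⁺/Ag) > E°(Sn⁴⁺/Sn²⁺), Ag⁺/Ag serves as the cathode.
The standard potential is +0.80 − (+0.15) = +0.65 V and the balanced reaction transfers n = 2 electrons.
Balancing gives 2 Ag⁺(aq) + Sn²⁺(aq) → 2 Ag(s) + Sn⁴⁺(aq); hence Q = [Sn⁴⁺(aq)] / ([Ag⁺(aq)]^2·[Sn²⁺(aq)]) = 1.39×10^4 (log Q = 4.144).
E = E° − (0.0591/n)·log Q = +0.65 − (0.0591/2)(4.144) = +0.53 V.

+0.53 V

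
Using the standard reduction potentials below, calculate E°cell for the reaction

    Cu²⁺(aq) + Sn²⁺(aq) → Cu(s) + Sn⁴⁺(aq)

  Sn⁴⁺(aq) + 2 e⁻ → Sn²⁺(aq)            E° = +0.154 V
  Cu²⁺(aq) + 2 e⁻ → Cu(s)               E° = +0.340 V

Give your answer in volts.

Cu²⁺(aq) gains electrons, so the Cu²⁺/Cu couple is the cathode; the Sn⁴⁺/Sn²⁺ couple is the anode.
E°cell = E°(cathode) − E°(anode) = +0.340 − (+0.154) = +0.186 V.

+0.186 V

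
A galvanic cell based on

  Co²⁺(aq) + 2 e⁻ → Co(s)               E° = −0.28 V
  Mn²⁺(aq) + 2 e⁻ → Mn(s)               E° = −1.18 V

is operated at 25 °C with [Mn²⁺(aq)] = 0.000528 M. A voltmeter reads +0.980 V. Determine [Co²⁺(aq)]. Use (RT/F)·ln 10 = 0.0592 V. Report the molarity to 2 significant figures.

0.27 M

With Co²⁺/Co at the cathode and Mn²⁺/Mn at the anode, E°cell = −0.28 − (−1.18) = +0.90 V (n = 2).
Rearranging E = E° − (0.0592/n)·log Q gives log Q = 2(+0.90 − (+0.980))/0.0592 = −2.703.
For Co²⁺(aq) + Mn(s) → Co(s) + Mn²⁺(aq), the reaction quotient is Q = [Mn²⁺(aq)] / [Co²⁺(aq)].
Substituting the known concentrations and solving, log [Co²⁺(aq)] = −0.574 and [Co²⁺(aq)] = 0.27 M.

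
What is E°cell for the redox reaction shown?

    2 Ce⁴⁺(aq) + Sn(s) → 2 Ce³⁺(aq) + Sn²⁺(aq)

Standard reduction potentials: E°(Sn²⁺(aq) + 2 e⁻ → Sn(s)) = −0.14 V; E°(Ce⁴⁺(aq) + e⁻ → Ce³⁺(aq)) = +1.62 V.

+1.76 V

Ce⁴⁺(aq) gains electrons, so the Ce⁴⁺/Ce³⁺ couple is the cathode; the Sn²⁺/Sn couple is the anode.
E°cell = E°(cathode) − E°(anode) = +1.62 − (−0.14) = +1.76 V.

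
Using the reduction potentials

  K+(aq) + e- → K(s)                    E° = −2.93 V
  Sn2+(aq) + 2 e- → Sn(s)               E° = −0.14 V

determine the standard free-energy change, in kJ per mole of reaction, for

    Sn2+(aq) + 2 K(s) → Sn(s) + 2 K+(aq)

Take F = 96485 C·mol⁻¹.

In the reaction as written Sn2+(aq) is reduced, so the Sn²⁺/Sn couple is the cathode and K⁺/K is the anode.
E°cell = −0.14 − (−2.93) = +2.79 V; balancing electrons gives n = 2.
ΔG° = −nFE°cell = −(2)(96485)(+2.79) J/mol = −538 kJ/mol.

−538 kJ/mol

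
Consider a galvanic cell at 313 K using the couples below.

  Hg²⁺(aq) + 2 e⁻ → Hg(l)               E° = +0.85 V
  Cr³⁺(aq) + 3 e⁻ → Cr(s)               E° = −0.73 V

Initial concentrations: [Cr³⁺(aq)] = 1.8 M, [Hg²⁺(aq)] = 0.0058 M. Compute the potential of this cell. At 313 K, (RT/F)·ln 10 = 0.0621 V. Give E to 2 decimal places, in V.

+1.51 V

Hg²⁺/Hg is reduced (cathode, E° = +0.85 V) and Cr³⁺/Cr is oxidized (anode).
E°cell = +0.85 − (−0.73) = +1.58 V, with n = 6 electrons transferred.
Balancing gives 3 Hg²⁺(aq) + 2 Cr(s) → 3 Hg(l) + 2 Cr³⁺(aq); hence Q = [Cr³⁺(aq)]^2 / [Hg²⁺(aq)]^3 = 1.66×10^7 (log Q = 7.220).
Applying E = E° − (RT ln10/nF)·log Q gives +1.58 − (0.0621/6)(7.220) = +1.51 V.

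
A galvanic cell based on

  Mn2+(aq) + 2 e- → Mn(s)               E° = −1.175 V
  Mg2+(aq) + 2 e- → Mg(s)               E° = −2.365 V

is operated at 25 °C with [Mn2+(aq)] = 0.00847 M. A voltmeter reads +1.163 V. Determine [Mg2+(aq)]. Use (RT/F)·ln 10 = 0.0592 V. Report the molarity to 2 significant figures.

With Mn²⁺/Mn at the cathode and Mg²⁺/Mg at the anode, E°cell = −1.175 − (−2.365) = +1.190 V (n = 2).
From the Nernst equation, log Q = n(E° − E)/0.0592 = 2·(+1.190 − (+1.163))/0.0592 = 0.912.
The balanced reaction is Mn2+(aq) + Mg(s) → Mn(s) + Mg2+(aq), so Q = [Mg2+(aq)] / [Mn2+(aq)].
Isolating [Mg2+(aq)] in Q = 10^{0.912} yields log [Mg2+(aq)] = −1.160, i.e. 0.069 M.

0.069 M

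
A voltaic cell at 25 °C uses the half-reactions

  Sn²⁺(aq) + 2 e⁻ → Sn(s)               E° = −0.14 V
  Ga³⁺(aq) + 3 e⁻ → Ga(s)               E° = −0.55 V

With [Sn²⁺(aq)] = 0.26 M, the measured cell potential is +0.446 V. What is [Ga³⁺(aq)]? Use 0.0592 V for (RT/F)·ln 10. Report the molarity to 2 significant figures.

0.0020 M

The Sn²⁺/Sn couple has the larger reduction potential, so it is the cathode: E°cell = −0.14 − (−0.55) = +0.41 V and n = 6.
Rearranging E = E° − (0.0592/n)·log Q gives log Q = 6(+0.41 − (+0.446))/0.0592 = −3.649.
The balanced reaction is 3 Sn²⁺(aq) + 2 Ga(s) → 3 Sn(s) + 2 Ga³⁺(aq), so Q = [Ga³⁺(aq)]^2 / [Sn²⁺(aq)]^3.
Isolating [Ga³⁺(aq)] in Q = 10^{−3.649} yields log [Ga³⁺(aq)] = −2.702, i.e. 0.0020 M.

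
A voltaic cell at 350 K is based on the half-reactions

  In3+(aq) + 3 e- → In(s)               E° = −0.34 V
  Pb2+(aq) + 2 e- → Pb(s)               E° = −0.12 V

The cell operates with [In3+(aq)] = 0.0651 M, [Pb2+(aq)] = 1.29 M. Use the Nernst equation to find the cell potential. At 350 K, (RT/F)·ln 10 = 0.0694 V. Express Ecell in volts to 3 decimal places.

Since E°(Pb²⁺/Pb) > E°(In³⁺/In), Pb²⁺/Pb serves as the cathode.
E°cell = E°cat − E°an = −0.12 − (−0.34) = +0.22 V; n = 6.
The balanced reaction is 3 Pb2+(aq) + 2 In(s) → 3 Pb(s) + 2 In3+(aq), so Q = [In3+(aq)]^2 / [Pb2+(aq)]^3 = 0.00197 and log Q = −2.705.
Applying E = E° − (RT ln10/nF)·log Q gives +0.22 − (0.0694/6)(−2.705) = +0.251 V.

+0.251 V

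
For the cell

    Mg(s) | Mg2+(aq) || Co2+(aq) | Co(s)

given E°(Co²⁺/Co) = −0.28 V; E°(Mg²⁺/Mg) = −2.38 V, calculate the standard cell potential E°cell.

+2.10 V

By convention the left-hand electrode in cell notation is the anode (oxidation) and the right-hand electrode is the cathode (reduction).
E°cell = E°(right) − E°(left) = −0.28 − (−2.38) = +2.10 V.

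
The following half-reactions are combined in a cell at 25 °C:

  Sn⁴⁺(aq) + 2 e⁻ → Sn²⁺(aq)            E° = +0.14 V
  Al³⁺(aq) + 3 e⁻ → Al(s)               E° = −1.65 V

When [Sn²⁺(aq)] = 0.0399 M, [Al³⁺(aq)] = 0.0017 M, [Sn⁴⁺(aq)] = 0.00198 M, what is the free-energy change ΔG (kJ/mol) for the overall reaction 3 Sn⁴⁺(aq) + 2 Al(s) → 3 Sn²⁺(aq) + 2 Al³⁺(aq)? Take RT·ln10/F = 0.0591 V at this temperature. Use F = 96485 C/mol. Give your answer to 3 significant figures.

With Sn⁴⁺/Sn²⁺ reduced at the cathode, E°cell = +0.14 − (−1.65) = +1.79 V and n = 6.
Q = ([Sn²⁺(aq)]^3·[Al³⁺(aq)]^2) / [Sn⁴⁺(aq)]^3 = 0.0236, so log Q = −1.626 and E = +1.79 − (0.0591/6)(−1.626) = +1.8060 V.
Finally ΔG = −nFE = −(6)(96485 C/mol)(+1.8060 V) = −1050 kJ/mol.

−1050 kJ/mol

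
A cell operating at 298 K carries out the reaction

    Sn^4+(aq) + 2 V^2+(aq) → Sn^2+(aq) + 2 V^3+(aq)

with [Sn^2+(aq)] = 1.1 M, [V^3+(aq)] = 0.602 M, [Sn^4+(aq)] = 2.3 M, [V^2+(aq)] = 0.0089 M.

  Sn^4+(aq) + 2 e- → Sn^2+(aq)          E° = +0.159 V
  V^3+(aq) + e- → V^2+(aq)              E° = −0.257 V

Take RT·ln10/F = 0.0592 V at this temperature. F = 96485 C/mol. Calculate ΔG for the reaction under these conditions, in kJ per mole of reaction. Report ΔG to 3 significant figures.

−61.2 kJ/mol

The standard cell potential is +0.159 − (−0.257) = +0.416 V, with n = 2 electrons in the balanced equation.
Here Q = ([Sn^2+(aq)]·[V^3+(aq)]^2) / ([Sn^4+(aq)]·[V^2+(aq)]^2) = 2.19×10^3 (log Q = 3.340), giving E = +0.416 − (0.0592/2)·(3.340) = +0.3171 V.
Then ΔG = −nFE = −2 × 96485 × +0.3171 J/mol = −61.2 kJ/mol.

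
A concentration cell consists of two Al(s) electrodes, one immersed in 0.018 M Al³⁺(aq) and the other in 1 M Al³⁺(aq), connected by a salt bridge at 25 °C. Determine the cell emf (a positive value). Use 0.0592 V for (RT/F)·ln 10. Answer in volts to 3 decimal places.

0.034 V

For a concentration cell E°cell = 0, since both electrodes use the same couple.
The compartment with the higher Al³⁺(aq) concentration (1 M) acts as the cathode; ions are reduced there and produced at the dilute (0.018 M) anode.
With n = 3, Ecell = −(0.0592/3)·log([dilute]/[conc]) = −(0.0592/3)·log(0.018/1) = +0.034 V.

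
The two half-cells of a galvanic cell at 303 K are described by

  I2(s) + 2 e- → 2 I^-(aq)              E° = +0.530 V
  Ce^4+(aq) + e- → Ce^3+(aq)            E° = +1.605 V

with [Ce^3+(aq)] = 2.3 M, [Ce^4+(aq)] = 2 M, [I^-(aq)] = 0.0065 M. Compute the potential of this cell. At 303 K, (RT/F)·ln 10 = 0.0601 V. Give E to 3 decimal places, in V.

The Ce⁴⁺/Ce³⁺ couple has the more positive E°, so it is the cathode; I₂/I⁻ is the anode.
E°cell = +1.605 − (+0.530) = +1.075 V, with n = 2 electrons transferred.
Balancing gives 2 Ce^4+(aq) + 2 I^-(aq) → 2 Ce^3+(aq) + I2(s); hence Q = [Ce^3+(aq)]^2 / ([Ce^4+(aq)]^2·[I^-(aq)]^2) = 3.13×10^4 (log Q = 4.496).
Applying E = E° − (RT ln10/nF)·log Q gives +1.075 − (0.0601/2)(4.496) = +0.940 V.

+0.940 V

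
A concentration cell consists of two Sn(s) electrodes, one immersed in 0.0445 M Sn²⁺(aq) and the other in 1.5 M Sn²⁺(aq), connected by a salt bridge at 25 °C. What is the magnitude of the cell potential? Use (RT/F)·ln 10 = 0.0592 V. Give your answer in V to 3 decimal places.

0.045 V

For a concentration cell E°cell = 0, since both electrodes use the same couple.
The compartment with the higher Sn²⁺(aq) concentration (1.5 M) acts as the cathode; ions are reduced there and produced at the dilute (0.0445 M) anode.
With n = 2, Ecell = −(0.0592/2)·log([dilute]/[conc]) = −(0.0592/2)·log(0.0445/1.5) = +0.045 V.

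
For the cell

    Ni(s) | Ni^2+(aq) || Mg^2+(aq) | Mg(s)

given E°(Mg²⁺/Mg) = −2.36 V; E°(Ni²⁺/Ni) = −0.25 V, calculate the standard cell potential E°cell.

−2.11 V

By convention the left-hand electrode in cell notation is the anode (oxidation) and the right-hand electrode is the cathode (reduction).
E°cell = E°(right) − E°(left) = −2.36 − (−0.25) = −2.11 V.
The negative sign shows that, as written, the cell would require an external voltage to drive the reaction.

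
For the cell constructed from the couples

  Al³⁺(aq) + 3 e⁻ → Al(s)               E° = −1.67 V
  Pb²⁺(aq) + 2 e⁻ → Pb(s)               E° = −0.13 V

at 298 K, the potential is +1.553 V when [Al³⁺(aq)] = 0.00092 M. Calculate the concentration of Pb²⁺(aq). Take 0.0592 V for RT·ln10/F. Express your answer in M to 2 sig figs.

0.026 M

The Pb²⁺/Pb couple has the larger reduction potential, so it is the cathode: E°cell = −0.13 − (−1.67) = +1.54 V and n = 6.
Since E = E° − (0.0592/n)·log Q, log Q = n(E° − E)/0.0592 = −1.318.
The balanced reaction is 3 Pb²⁺(aq) + 2 Al(s) → 3 Pb(s) + 2 Al³⁺(aq), so Q = [Al³⁺(aq)]^2 / [Pb²⁺(aq)]^3.
Solving for the unknown gives log [Pb²⁺(aq)] = −1.585, so [Pb²⁺(aq)] ≈ 0.026 M.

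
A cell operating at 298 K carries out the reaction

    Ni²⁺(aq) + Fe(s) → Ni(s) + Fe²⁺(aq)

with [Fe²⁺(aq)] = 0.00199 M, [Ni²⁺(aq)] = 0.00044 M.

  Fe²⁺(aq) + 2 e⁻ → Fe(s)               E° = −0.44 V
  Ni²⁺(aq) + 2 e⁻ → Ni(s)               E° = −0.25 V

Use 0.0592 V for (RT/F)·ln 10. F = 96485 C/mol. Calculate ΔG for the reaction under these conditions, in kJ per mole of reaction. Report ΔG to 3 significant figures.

−32.9 kJ/mol

E°cell = −0.25 − (−0.44) = +0.19 V; the balanced reaction transfers n = 2 electrons.
Here Q = [Fe²⁺(aq)] / [Ni²⁺(aq)] = 4.52 (log Q = 0.655), giving E = +0.19 − (0.0592/2)·(0.655) = +0.1706 V.
Then ΔG = −nFE = −2 × 96485 × +0.1706 J/mol = −32.9 kJ/mol.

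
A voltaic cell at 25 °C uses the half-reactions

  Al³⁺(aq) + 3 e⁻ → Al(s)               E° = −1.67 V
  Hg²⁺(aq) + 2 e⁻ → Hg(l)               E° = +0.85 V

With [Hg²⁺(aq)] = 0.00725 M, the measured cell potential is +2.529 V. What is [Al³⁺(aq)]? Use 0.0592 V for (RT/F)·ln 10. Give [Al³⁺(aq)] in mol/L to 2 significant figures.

Hg²⁺/Hg is the cathode (higher E°); E°cell = +0.85 − (−1.67) = +2.52 V with n = 6.
From the Nernst equation, log Q = n(E° − E)/0.0592 = 6·(+2.52 − (+2.529))/0.0592 = −0.912.
Balancing electrons gives 3 Hg²⁺(aq) + 2 Al(s) → 3 Hg(l) + 2 Al³⁺(aq); thus Q = [Al³⁺(aq)]^2 / [Hg²⁺(aq)]^3.
Substituting the known concentrations and solving, log [Al³⁺(aq)] = −3.665 and [Al³⁺(aq)] = 0.00022 M.

0.00022 M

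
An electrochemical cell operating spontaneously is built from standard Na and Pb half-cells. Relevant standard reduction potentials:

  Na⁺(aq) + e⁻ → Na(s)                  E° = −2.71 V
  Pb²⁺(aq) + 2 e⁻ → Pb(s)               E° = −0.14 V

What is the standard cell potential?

Of the two couples in this cell, the one with the more positive reduction potential is reduced at the cathode: here that is Pb²⁺/Pb (−0.14 V); Na⁺/Na (−2.71 V) is the anode.
E°cell = E°(cathode) − E°(anode) = −0.14 − (−2.71) = +2.57 V.

+2.57 V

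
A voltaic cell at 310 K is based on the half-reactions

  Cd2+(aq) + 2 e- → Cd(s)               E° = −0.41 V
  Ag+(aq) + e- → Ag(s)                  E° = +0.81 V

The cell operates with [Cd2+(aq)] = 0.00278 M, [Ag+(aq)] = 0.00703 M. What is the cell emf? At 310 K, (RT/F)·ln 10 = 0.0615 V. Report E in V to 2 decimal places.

Since E°(Ag⁺/Ag) > E°(Cd²⁺/Cd), Ag⁺/Ag serves as the cathode.
E°cell = E°cat − E°an = +0.81 − (−0.41) = +1.22 V; n = 2.
Balancing gives 2 Ag+(aq) + Cd(s) → 2 Ag(s) + Cd2+(aq); hence Q = [Cd2+(aq)] / [Ag+(aq)]^2 = 56.3 (log Q = 1.750).
Applying E = E° − (RT ln10/nF)·log Q gives +1.22 − (0.0615/2)(1.750) = +1.17 V.

+1.17 V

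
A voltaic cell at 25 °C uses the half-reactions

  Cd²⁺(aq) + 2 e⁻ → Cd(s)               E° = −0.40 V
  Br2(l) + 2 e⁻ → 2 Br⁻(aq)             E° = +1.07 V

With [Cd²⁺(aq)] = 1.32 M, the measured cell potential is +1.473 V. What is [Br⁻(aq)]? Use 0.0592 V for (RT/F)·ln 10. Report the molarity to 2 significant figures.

0.77 M

The Br₂/Br⁻ couple has the larger reduction potential, so it is the cathode: E°cell = +1.07 − (−0.40) = +1.47 V and n = 2.
Rearranging E = E° − (0.0592/n)·log Q gives log Q = 2(+1.47 − (+1.473))/0.0592 = −0.101.
For Br2(l) + Cd(s) → 2 Br⁻(aq) + Cd²⁺(aq), the reaction quotient is Q = [Br⁻(aq)]^2·[Cd²⁺(aq)].
Substituting the known concentrations and solving, log [Br⁻(aq)] = −0.111 and [Br⁻(aq)] = 0.77 M.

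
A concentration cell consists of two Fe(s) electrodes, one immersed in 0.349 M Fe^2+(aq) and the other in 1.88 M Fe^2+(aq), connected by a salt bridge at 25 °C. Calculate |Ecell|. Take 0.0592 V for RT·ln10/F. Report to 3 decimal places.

For a concentration cell E°cell = 0, since both electrodes use the same couple.
The compartment with the higher Fe^2+(aq) concentration (1.88 M) acts as the cathode; ions are reduced there and produced at the dilute (0.349 M) anode.
With n = 2, Ecell = −(0.0592/2)·log([dilute]/[conc]) = −(0.0592/2)·log(0.349/1.88) = +0.022 V.

0.022 V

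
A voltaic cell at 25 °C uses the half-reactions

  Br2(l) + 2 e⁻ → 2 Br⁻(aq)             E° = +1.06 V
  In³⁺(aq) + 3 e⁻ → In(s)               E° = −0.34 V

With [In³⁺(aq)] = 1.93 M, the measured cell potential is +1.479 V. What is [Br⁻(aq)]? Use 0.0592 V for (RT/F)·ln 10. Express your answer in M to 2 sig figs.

0.037 M

With Br₂/Br⁻ at the cathode and In³⁺/In at the anode, E°cell = +1.06 − (−0.34) = +1.40 V (n = 6).
Since E = E° − (0.0592/n)·log Q, log Q = n(E° − E)/0.0592 = −8.007.
For 3 Br2(l) + 2 In(s) → 6 Br⁻(aq) + 2 In³⁺(aq), the reaction quotient is Q = [Br⁻(aq)]^6·[In³⁺(aq)]^2.
Substituting the known concentrations and solving, log [Br⁻(aq)] = −1.430 and [Br⁻(aq)] = 0.037 M.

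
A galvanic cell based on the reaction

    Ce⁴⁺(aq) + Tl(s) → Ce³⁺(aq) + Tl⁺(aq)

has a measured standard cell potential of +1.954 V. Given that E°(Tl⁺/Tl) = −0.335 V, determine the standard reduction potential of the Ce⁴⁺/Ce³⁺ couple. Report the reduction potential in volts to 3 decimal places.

+1.619 V

In the reaction as written the Ce⁴⁺/Ce³⁺ couple is reduced (cathode) and Tl⁺/Tl is oxidized (anode), so E°cell = E°(Ce⁴⁺/Ce³⁺) − E°(Tl⁺/Tl).
E°(Ce⁴⁺/Ce³⁺) = E°cell + E°(anode) = +1.954 + (−0.335) = +1.619 V.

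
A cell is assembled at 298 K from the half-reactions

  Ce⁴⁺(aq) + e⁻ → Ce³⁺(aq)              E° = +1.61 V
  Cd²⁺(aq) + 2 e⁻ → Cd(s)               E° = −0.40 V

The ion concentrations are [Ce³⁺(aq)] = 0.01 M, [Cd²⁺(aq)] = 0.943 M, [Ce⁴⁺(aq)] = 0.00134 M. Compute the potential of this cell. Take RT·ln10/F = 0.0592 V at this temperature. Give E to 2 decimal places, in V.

+1.96 V

Ce⁴⁺/Ce³⁺ is reduced (cathode, E° = +1.61 V) and Cd²⁺/Cd is oxidized (anode).
The standard potential is +1.61 − (−0.40) = +2.01 V and the balanced reaction transfers n = 2 electrons.
Balancing gives 2 Ce⁴⁺(aq) + Cd(s) → 2 Ce³⁺(aq) + Cd²⁺(aq); hence Q = ([Ce³⁺(aq)]^2·[Cd²⁺(aq)]) / [Ce⁴⁺(aq)]^2 = 52.5 (log Q = 1.720).
Applying E = E° − (RT ln10/nF)·log Q gives +2.01 − (0.0592/2)(1.720) = +1.96 V.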